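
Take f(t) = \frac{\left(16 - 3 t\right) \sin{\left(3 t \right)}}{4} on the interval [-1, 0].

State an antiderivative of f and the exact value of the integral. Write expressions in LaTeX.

Any candidate F(t) must reproduce f(t) exactly when differentiated.
F(t) = \frac{t \cos{\left(3 t \right)}}{4} - \frac{\sin{\left(3 t \right)}}{12} - \frac{4 \cos{\left(3 t \right)}}{3} is an antiderivative of f.
Check: d/dt[\frac{t \cos{\left(3 t \right)}}{4} - \frac{\sin{\left(3 t \right)}}{12} - \frac{4 \cos{\left(3 t \right)}}{3}] = - \frac{3 t \sin{\left(3 t \right)}}{4} + 4 \sin{\left(3 t \right)}, which equals f(t).
F(0) = - \frac{4}{3}; F(-1) = \frac{\sin{\left(3 \right)}}{12} - \frac{19 \cos{\left(3 \right)}}{12}.
Integral = F(0) - F(-1) = \frac{19 \cos{\left(3 \right)}}{12} - \frac{4}{3} - \frac{\sin{\left(3 \right)}}{12}.

Antiderivative: F(t) = \frac{t \cos{\left(3 t \right)}}{4} - \frac{\sin{\left(3 t \right)}}{12} - \frac{4 \cos{\left(3 t \right)}}{3}; value = \frac{19 \cos{\left(3 \right)}}{12} - \frac{4}{3} - \frac{\sin{\left(3 \right)}}{12}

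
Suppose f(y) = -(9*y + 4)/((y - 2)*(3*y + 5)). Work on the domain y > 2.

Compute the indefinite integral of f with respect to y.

A candidate is checked by its d/dy: the result must match f(y).
Check: d/dy[-2*log(y - 2) - log(3*y + 5)] = (-9*y - 4)/(3*y**2 - y - 10), which equals f(y).

F(y) = -2*log(y - 2) - log(3*y + 5) + C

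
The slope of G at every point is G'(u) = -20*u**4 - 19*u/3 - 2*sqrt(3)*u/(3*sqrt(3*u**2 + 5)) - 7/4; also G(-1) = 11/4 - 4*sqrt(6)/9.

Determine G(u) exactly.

Integrate term by term and add the pieces.
A general antiderivative is -4*u**5 - 19*u**2/6 - 7*u/4 - 2*sqrt(u**2 + 5/3)/3 - 11/6 + C.
The condition gives C = 11/4 - 4*sqrt(6)/9 - (3/4 - 4*sqrt(6)/9) = 2.
So G(u) = -4*u**5 - 19*u**2/6 - 7*u/4 - 2*sqrt(u**2 + 5/3)/3 + 1/6.
Check: d/du[-4*u**5 - 19*u**2/6 - 7*u/4 - 2*sqrt(u**2 + 5/3)/3 + 1/6] = (-240*u**4*sqrt(3*u**2 + 5) - 76*u*sqrt(3*u**2 + 5) - 8*sqrt(3)*u - 21*sqrt(3*u**2 + 5))/(12*sqrt(3*u**2 + 5)), which equals G'(u).

G(u) = -4*u**5 - 19*u**2/6 - 7*u/4 - 2*sqrt(u**2 + 5/3)/3 + 1/6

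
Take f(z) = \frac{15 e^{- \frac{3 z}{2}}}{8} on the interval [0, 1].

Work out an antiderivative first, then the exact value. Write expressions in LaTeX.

Check any antiderivative F(z) by computing F'(z) and comparing it with f(z).
F(z) = - \frac{5 e^{- \frac{3 z}{2}}}{4} is an antiderivative of f.
Check: d/dz[- \frac{5 e^{- \frac{3 z}{2}}}{4}] = \frac{15 e^{- \frac{3 z}{2}}}{8} = f(z).
F(1) = - \frac{5}{4 e^{\frac{3}{2}}}; F(0) = - \frac{5}{4}.
Integral = F(1) - F(0) = \frac{5}{4} - \frac{5}{4 e^{\frac{3}{2}}}.

Antiderivative: F(z) = - \frac{5 e^{- \frac{3 z}{2}}}{4}; value = \frac{5}{4} - \frac{5}{4 e^{\frac{3}{2}}}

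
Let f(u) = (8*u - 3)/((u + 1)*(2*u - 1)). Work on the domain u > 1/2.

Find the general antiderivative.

F(u) = (log(u - 1/2) + 11*log(u + 1))/3 + C

The denominator factors as (u + 1)*(2*u - 1); partial fractions split f into directly integrable pieces: 2/(3*(2*u - 1)) + 11/(3*(u + 1)).
Check: d/du[(log(u - 1/2) + 11*log(u + 1))/3] = (8*u - 3)/(2*u**2 + u - 1), which equals f(u).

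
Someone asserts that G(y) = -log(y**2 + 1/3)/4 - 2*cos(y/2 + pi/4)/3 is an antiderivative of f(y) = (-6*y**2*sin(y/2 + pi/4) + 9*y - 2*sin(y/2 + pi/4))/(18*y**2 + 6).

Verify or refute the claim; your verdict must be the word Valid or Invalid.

d/dy[G] = (6*y**2*sin(y/2 + pi/4) - 9*y + 2*sin(y/2 + pi/4))/(18*y**2 + 6)
d/dy[G] - f(y) = (6*y**2*sin(y/2 + pi/4) - 9*y + 2*sin(y/2 + pi/4))/(9*y**2 + 3) != 0.

Invalid: d/dy[G] - f = (6*y**2*sin(y/2 + pi/4) - 9*y + 2*sin(y/2 + pi/4))/(9*y**2 + 3), which is not 0.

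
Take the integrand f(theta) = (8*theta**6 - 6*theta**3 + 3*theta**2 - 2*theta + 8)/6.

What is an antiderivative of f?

An antiderivative is F(theta) = 4*theta**7/21 - theta**4/4 + theta**3/6 - theta**2/6 + 4*theta/3.

Check any antiderivative F(theta) by computing F'(theta) and comparing it with f(theta).
Check: d/dtheta[4*theta**7/21 - theta**4/4 + theta**3/6 - theta**2/6 + 4*theta/3] = 4*theta**6/3 - theta**3 + theta**2/2 - theta/3 + 4/3, which equals f(theta).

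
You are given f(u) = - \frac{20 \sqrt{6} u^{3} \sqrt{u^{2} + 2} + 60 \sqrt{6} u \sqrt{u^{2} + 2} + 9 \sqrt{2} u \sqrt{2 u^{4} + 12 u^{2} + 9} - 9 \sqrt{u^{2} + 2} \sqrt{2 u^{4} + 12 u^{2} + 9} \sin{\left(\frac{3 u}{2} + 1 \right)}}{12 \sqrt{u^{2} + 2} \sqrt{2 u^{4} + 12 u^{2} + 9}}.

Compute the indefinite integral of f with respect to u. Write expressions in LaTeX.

Recover f(u) by differentiating a candidate F(u); any mismatch rules it out.
Check: d/du[- \frac{9 \sqrt{2} \sqrt{u^{2} + 2} + 5 \sqrt{6} \sqrt{2 u^{4} + 12 u^{2} + 9} + 6 \cos{\left(\frac{3 u}{2} + 1 \right)}}{12}] = \frac{- 20 \sqrt{6} u^{3} \sqrt{u^{2} + 2} - 60 \sqrt{6} u \sqrt{u^{2} + 2} - 9 \sqrt{2} u \sqrt{2 u^{4} + 12 u^{2} + 9} + 9 \sqrt{u^{2} + 2} \sqrt{2 u^{4} + 12 u^{2} + 9} \sin{\left(\frac{3 u}{2} + 1 \right)}}{12 \sqrt{u^{2} + 2} \sqrt{2 u^{4} + 12 u^{2} + 9}}, which equals f(u).

F(u) = - \frac{9 \sqrt{2} \sqrt{u^{2} + 2} + 5 \sqrt{6} \sqrt{2 u^{4} + 12 u^{2} + 9} + 6 \cos{\left(\frac{3 u}{2} + 1 \right)}}{12} + C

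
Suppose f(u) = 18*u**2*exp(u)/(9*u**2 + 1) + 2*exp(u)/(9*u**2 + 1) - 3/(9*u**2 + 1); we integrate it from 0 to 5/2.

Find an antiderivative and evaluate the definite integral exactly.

Integrate term by term and add the pieces.
F(u) = 2*exp(u) - atan(3*u) is an antiderivative of f.
Check: d/du[2*exp(u) - atan(3*u)] = (18*u**2*exp(u) + 2*exp(u) - 3)/(9*u**2 + 1), which equals f(u).
F(5/2) = -atan(15/2) + 2*exp(5/2); F(0) = 2.
Integral = F(5/2) - F(0) = -2 - atan(15/2) + 2*exp(5/2).

Antiderivative: F(u) = 2*exp(u) - atan(3*u); value = -2 - atan(15/2) + 2*exp(5/2)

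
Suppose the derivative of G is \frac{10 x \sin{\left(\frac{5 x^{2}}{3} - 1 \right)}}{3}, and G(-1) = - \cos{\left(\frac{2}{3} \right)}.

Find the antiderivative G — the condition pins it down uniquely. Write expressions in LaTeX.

G(x) = - \cos{\left(\frac{5 x^{2}}{3} - 1 \right)}

G'(x) matches the chain-rule pattern g'(h)*h' with inner function h(x) = \frac{5 x^{2}}{3} - 1; substituting u = h(x) collapses the integral.
A general antiderivative is - \cos{\left(\frac{5 x^{2}}{3} - 1 \right)} + C.
The condition gives C = - \cos{\left(\frac{2}{3} \right)} - (- \cos{\left(\frac{2}{3} \right)}) = 0.
So G(x) = - \cos{\left(\frac{5 x^{2}}{3} - 1 \right)}.
Check: d/dx[- \cos{\left(\frac{5 x^{2}}{3} - 1 \right)}] = \frac{10 x \sin{\left(\frac{5 x^{2}}{3} - 1 \right)}}{3} = G'(x).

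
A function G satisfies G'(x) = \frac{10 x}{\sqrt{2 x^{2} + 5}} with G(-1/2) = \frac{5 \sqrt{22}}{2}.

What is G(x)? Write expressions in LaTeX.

The substitution u = 2 x^{2} + 5 works: G'(x) is exactly (dG/du)*(du/dx) for that inner function.
A general antiderivative is 5 \sqrt{2 x^{2} + 5} + C.
The condition gives C = \frac{5 \sqrt{22}}{2} - (\frac{5 \sqrt{22}}{2}) = 0.
So G(x) = 5 \sqrt{2 x^{2} + 5}.
Check: d/dx[5 \sqrt{2 x^{2} + 5}] = \frac{10 x}{\sqrt{2 x^{2} + 5}} = G'(x).

G(x) = 5 \sqrt{2 x^{2} + 5}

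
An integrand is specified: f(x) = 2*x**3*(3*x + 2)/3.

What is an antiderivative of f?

An antiderivative is F(x) = 2*x**5/5 + x**4/3.

Any candidate F(x) must reproduce f(x) exactly when differentiated.
Check: d/dx[2*x**5/5 + x**4/3] = 2*x**4 + 4*x**3/3, which equals f(x).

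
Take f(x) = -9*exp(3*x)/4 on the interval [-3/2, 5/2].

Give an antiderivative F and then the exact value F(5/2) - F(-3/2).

Antiderivative: F(x) = -3*exp(3*x)/4; value = -3*exp(15/2)/4 + 3*exp(-9/2)/4

A candidate is checked by its d/dx: the result must match f(x).
F(x) = -3*exp(3*x)/4 is an antiderivative of f.
Check: d/dx[-3*exp(3*x)/4] = -9*exp(3*x)/4 = f(x).
F(5/2) = -3*exp(15/2)/4; F(-3/2) = -3*exp(-9/2)/4.
Integral = F(5/2) - F(-3/2) = -3*exp(15/2)/4 + 3*exp(-9/2)/4.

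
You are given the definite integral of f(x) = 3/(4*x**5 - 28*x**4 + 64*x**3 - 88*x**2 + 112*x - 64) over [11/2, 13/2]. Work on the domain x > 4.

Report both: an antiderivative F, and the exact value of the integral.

Antiderivative: F(x) = (log(x - 4) - 9*log(x - 2) + 12*log(x - 1) - 2*log(x**2 + 2) + sqrt(2)*atan(sqrt(2)*x/2))/144; value = -7*log(9/2)/48 - log(177/4)/72 - sqrt(2)*atan(11*sqrt(2)/4)/144 - log(3/2)/144 + log(5/2)/144 + sqrt(2)*atan(13*sqrt(2)/4)/144 + log(129/4)/72 + log(7/2)/16 + log(11/2)/12

The denominator factors as 4*(x - 4)*(x - 2)*(x - 1)*(x**2 + 2); partial fractions split f into directly integrable pieces: -(2*x - 1)/(72*(x**2 + 2)) + 1/(12*(x - 1)) - 1/(16*(x - 2)) + 1/(144*(x - 4)).
F(x) = (log(x - 4) - 9*log(x - 2) + 12*log(x - 1) - 2*log(x**2 + 2) + sqrt(2)*atan(sqrt(2)*x/2))/144 is an antiderivative of f.
Check: d/dx[(log(x - 4) - 9*log(x - 2) + 12*log(x - 1) - 2*log(x**2 + 2) + sqrt(2)*atan(sqrt(2)*x/2))/144] = 3/(4*x**5 - 28*x**4 + 64*x**3 - 88*x**2 + 112*x - 64) = f(x).
F(13/2) = -log(9/2)/16 - log(177/4)/72 + log(5/2)/144 + sqrt(2)*atan(13*sqrt(2)/4)/144 + log(11/2)/12; F(11/2) = -log(7/2)/16 - log(129/4)/72 + log(3/2)/144 + sqrt(2)*atan(11*sqrt(2)/4)/144 + log(9/2)/12.
Integral = F(13/2) - F(11/2) = -7*log(9/2)/48 - log(177/4)/72 - sqrt(2)*atan(11*sqrt(2)/4)/144 - log(3/2)/144 + log(5/2)/144 + sqrt(2)*atan(13*sqrt(2)/4)/144 + log(129/4)/72 + log(7/2)/16 + log(11/2)/12.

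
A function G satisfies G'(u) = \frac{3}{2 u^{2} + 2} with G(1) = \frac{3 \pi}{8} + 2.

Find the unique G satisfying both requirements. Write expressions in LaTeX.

G(u) = \frac{3 \operatorname{atan}{\left(u \right)}}{2} + 2

A candidate passes only if d/du[G] lands on the given G'(u) exactly.
A general antiderivative is \frac{3 \operatorname{atan}{\left(u \right)}}{2} + C.
The condition gives C = \frac{3 \pi}{8} + 2 - (\frac{3 \pi}{8}) = 2.
So G(u) = \frac{3 \operatorname{atan}{\left(u \right)}}{2} + 2.
Check: d/du[\frac{3 \operatorname{atan}{\left(u \right)}}{2} + 2] = \frac{3}{2 u^{2} + 2} = G'(u).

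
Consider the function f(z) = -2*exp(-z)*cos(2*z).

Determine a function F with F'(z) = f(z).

A candidate is checked by its d/dz: the result must match f(z).
Check: d/dz[-4*exp(-z)*sin(2*z)/5 + 2*exp(-z)*cos(2*z)/5] = -2*exp(-z)*cos(2*z) = f(z).

An antiderivative is F(z) = -4*exp(-z)*sin(2*z)/5 + 2*exp(-z)*cos(2*z)/5.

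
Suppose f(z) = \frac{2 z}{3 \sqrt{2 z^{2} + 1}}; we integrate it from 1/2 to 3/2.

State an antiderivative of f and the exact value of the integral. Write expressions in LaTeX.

The substitution u = 2 z^{2} + 1 works: f is exactly (dF/du)*(du/dz) for that inner function.
F(z) = \frac{\sqrt{2 z^{2} + 1}}{3} is an antiderivative of f.
Check: d/dz[\frac{\sqrt{2 z^{2} + 1}}{3}] = \frac{2 z}{3 \sqrt{2 z^{2} + 1}} = f(z).
F(3/2) = \frac{\sqrt{22}}{6}; F(1/2) = \frac{\sqrt{6}}{6}.
Integral = F(3/2) - F(1/2) = - \frac{\sqrt{6}}{6} + \frac{\sqrt{22}}{6}.

Antiderivative: F(z) = \frac{\sqrt{2 z^{2} + 1}}{3}; value = - \frac{\sqrt{6}}{6} + \frac{\sqrt{22}}{6}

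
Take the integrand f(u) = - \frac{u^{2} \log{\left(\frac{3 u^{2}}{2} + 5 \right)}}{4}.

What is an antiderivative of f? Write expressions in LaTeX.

An antiderivative is F(u) = - \frac{u^{3} \log{\left(\frac{3 u^{2}}{2} + 5 \right)}}{12} + \frac{u^{3}}{18} - \frac{5 u}{9} + \frac{5 \sqrt{30} \operatorname{atan}{\left(\frac{\sqrt{30} u}{10} \right)}}{27}.

Whatever form F(u) takes, F'(u) = f(u) is non-negotiable.
Check: d/du[- \frac{u^{3} \log{\left(\frac{3 u^{2}}{2} + 5 \right)}}{12} + \frac{u^{3}}{18} - \frac{5 u}{9} + \frac{5 \sqrt{30} \operatorname{atan}{\left(\frac{\sqrt{30} u}{10} \right)}}{27}] = - \frac{u^{2} \log{\left(\frac{3 u^{2}}{2} + 5 \right)}}{4} = f(u).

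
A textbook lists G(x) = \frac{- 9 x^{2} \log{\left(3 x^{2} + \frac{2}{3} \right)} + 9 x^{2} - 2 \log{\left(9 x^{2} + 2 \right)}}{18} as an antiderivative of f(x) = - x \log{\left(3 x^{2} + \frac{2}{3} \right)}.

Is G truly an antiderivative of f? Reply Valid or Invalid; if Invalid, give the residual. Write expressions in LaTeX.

Valid. The derivative of G reproduces f.

d/dx[G] = - x \log{\left(3 x^{2} + \frac{2}{3} \right)}
This equals f(x) exactly, so the claim holds.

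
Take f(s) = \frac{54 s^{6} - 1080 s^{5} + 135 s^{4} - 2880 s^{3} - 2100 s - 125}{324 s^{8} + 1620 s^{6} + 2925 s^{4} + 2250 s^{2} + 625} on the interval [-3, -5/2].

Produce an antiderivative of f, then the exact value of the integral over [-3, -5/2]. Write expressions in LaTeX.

Antiderivative: F(s) = - \frac{3 s^{3} - 30 s^{2} + 5 s - 40}{\left(3 s^{2} + 5\right) \left(6 s^{2} + 5\right)}; value = \frac{6203}{89680}

A candidate is checked by its d/ds: the result must match f(s).
F(s) = - \frac{3 s^{3} - 30 s^{2} + 5 s - 40}{\left(3 s^{2} + 5\right) \left(6 s^{2} + 5\right)} is an antiderivative of f.
Check: d/ds[- \frac{3 s^{3} - 30 s^{2} + 5 s - 40}{\left(3 s^{2} + 5\right) \left(6 s^{2} + 5\right)}] = \frac{54 s^{6} - 1080 s^{5} + 135 s^{4} - 2880 s^{3} - 2100 s - 125}{324 s^{8} + 1620 s^{6} + 2925 s^{4} + 2250 s^{2} + 625} = f(s).
F(-5/2) = \frac{27}{95}; F(-3) = \frac{203}{944}.
Integral = F(-5/2) - F(-3) = \frac{6203}{89680}.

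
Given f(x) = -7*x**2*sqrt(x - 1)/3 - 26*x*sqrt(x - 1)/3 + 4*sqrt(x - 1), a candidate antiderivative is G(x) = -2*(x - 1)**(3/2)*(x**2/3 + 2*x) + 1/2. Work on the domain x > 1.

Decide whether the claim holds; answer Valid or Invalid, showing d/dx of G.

Valid: G'(x) = f(x).

d/dx[G] = -7*x**2*sqrt(x - 1)/3 - 26*x*sqrt(x - 1)/3 + 4*sqrt(x - 1)
This equals f(x) exactly, so the claim holds.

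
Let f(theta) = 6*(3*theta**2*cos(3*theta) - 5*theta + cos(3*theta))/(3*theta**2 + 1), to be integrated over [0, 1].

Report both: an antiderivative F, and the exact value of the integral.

Antiderivative: F(theta) = -5*log(4*theta**2 + 4/3) + 2*sin(3*theta); value = -5*log(16/3) + 2*sin(3) + 5*log(4/3)

Recover f(theta) by differentiating a candidate F(theta); any mismatch rules it out.
F(theta) = -5*log(4*theta**2 + 4/3) + 2*sin(3*theta) is an antiderivative of f.
Check: d/dtheta[-5*log(4*theta**2 + 4/3) + 2*sin(3*theta)] = (18*theta**2*cos(3*theta) - 30*theta + 6*cos(3*theta))/(3*theta**2 + 1), which equals f(theta).
F(1) = -5*log(16/3) + 2*sin(3); F(0) = -5*log(4/3).
Integral = F(1) - F(0) = -5*log(16/3) + 2*sin(3) + 5*log(4/3).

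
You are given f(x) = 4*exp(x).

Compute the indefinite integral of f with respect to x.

Recover f(x) by differentiating a candidate F(x); any mismatch rules it out.
Check: d/dx[4*exp(x)] = 4*exp(x) = f(x).

F(x) = 4*exp(x) + C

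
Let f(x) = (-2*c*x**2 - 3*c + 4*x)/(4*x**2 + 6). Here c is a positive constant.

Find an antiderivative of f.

An antiderivative is F(x) = -c*x/2 + log(2*x**2 + 3)/2.

Since d/dx undoes antidifferentiation here, F'(x) = f(x) is required of F(x).
Check: d/dx[-c*x/2 + log(2*x**2 + 3)/2] = (-2*c*x**2 - 3*c + 4*x)/(4*x**2 + 6) = f(x).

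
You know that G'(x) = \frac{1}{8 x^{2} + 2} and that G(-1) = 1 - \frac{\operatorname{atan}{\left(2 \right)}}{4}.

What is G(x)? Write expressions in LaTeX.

G(x) = \frac{\operatorname{atan}{\left(2 x \right)}}{4} + 1

Any candidate G(x) must reproduce the stated G'(x) exactly.
A general antiderivative is \frac{\operatorname{atan}{\left(2 x \right)}}{4} + C.
The condition gives C = 1 - \frac{\operatorname{atan}{\left(2 \right)}}{4} - (- \frac{\operatorname{atan}{\left(2 \right)}}{4}) = 1.
So G(x) = \frac{\operatorname{atan}{\left(2 x \right)}}{4} + 1.
Check: d/dx[\frac{\operatorname{atan}{\left(2 x \right)}}{4} + 1] = \frac{1}{8 x^{2} + 2} = G'(x).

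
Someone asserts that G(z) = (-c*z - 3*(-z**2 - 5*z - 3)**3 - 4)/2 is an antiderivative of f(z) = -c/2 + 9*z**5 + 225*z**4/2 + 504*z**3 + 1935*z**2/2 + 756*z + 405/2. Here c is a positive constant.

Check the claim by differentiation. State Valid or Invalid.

d/dz[G] = -c/2 + 9*z**5 + 225*z**4/2 + 504*z**3 + 1935*z**2/2 + 756*z + 405/2
This equals f(z) exactly, so the claim holds.

Valid - the claim checks out under differentiation.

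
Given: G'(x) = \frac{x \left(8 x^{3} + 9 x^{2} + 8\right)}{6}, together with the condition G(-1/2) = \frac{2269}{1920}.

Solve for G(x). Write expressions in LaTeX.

G(x) = \frac{4 x^{5}}{15} + \frac{3 x^{4}}{8} + \frac{2 x^{2}}{3} + 1

Whatever form G(x) takes, its d/dx must return the stated G'(x).
A general antiderivative is \frac{4 x^{5}}{15} + \frac{3 x^{4}}{8} + \frac{2 x^{2}}{3} + C.
The condition gives C = \frac{2269}{1920} - (\frac{349}{1920}) = 1.
So G(x) = \frac{4 x^{5}}{15} + \frac{3 x^{4}}{8} + \frac{2 x^{2}}{3} + 1.
Check: d/dx[\frac{4 x^{5}}{15} + \frac{3 x^{4}}{8} + \frac{2 x^{2}}{3} + 1] = \frac{4 x^{4}}{3} + \frac{3 x^{3}}{2} + \frac{4 x}{3}, which equals G'(x).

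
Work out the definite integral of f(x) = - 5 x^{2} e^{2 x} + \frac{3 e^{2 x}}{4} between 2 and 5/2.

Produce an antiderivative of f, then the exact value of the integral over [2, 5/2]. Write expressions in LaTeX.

Recognize the product-rule pattern: f = u'v + uv' with u = - \frac{5 x^{2}}{2} + \frac{5 x}{2} - \frac{7}{8}, v = e^{2 x}, so integration by parts undoes it.
F(x) = - \frac{5 x^{2} e^{2 x}}{2} + \frac{5 x e^{2 x}}{2} - \frac{7 e^{2 x}}{8} is an antiderivative of f.
Check: d/dx[- \frac{5 x^{2} e^{2 x}}{2} + \frac{5 x e^{2 x}}{2} - \frac{7 e^{2 x}}{8}] = - 5 x^{2} e^{2 x} + \frac{3 e^{2 x}}{4} = f(x).
F(5/2) = - \frac{41 e^{5}}{4}; F(2) = - \frac{47 e^{4}}{8}.
Integral = F(5/2) - F(2) = - \frac{41 e^{5}}{4} + \frac{47 e^{4}}{8}.

Antiderivative: F(x) = - \frac{5 x^{2} e^{2 x}}{2} + \frac{5 x e^{2 x}}{2} - \frac{7 e^{2 x}}{8}; value = - \frac{41 e^{5}}{4} + \frac{47 e^{4}}{8}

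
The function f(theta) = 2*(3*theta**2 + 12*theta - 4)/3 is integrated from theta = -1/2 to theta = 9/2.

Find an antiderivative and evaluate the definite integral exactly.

Antiderivative: F(theta) = 2*theta**3/3 + 4*theta**2 - 8*theta/3; value = 255/2

Differentiate the proposed F(theta) back; it has to land on f(theta) exactly.
F(theta) = 2*theta**3/3 + 4*theta**2 - 8*theta/3 is an antiderivative of f.
Check: d/dtheta[2*theta**3/3 + 4*theta**2 - 8*theta/3] = 2*theta**2 + 8*theta - 8/3, which equals f(theta).
F(9/2) = 519/4; F(-1/2) = 9/4.
Integral = F(9/2) - F(-1/2) = 255/2.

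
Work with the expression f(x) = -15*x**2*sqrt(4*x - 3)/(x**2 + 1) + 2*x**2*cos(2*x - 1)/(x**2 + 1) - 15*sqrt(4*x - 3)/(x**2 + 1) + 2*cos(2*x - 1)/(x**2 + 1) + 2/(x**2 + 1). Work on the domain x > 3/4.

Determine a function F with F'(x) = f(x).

The integrand splits into summands that can be handled one at a time.
Check: d/dx[(-5*(4*x - 3)**(3/2) + 2*sin(2*x - 1) + 4*atan(x))/2] = (-15*x**2*sqrt(4*x - 3) + 2*x**2*cos(2*x - 1) - 15*sqrt(4*x - 3) + 2*cos(2*x - 1) + 2)/(x**2 + 1), which equals f(x).

An antiderivative is F(x) = (-5*(4*x - 3)**(3/2) + 2*sin(2*x - 1) + 4*atan(x))/2.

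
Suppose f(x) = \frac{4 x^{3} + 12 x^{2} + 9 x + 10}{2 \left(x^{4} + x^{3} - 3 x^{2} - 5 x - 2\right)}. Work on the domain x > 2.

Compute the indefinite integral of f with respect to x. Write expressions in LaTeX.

F(x) = \frac{8 \left(x + 1\right)^{2} \log{\left(\frac{3 x}{2} - 3 \right)} + 3}{4 \left(x + 1\right)^{2}} + C

An antiderivative F(x) passes only if d/dx[F] lands on f(x) exactly.
Check: d/dx[\frac{8 \left(x + 1\right)^{2} \log{\left(\frac{3 x}{2} - 3 \right)} + 3}{4 \left(x + 1\right)^{2}}] = \frac{4 x^{3} + 12 x^{2} + 9 x + 10}{2 x^{4} + 2 x^{3} - 6 x^{2} - 10 x - 4}, which equals f(x).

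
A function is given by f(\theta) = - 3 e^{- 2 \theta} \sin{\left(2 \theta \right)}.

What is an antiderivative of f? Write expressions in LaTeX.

An antiderivative is F(\theta) = \frac{\left(3 \sin{\left(2 \theta \right)} + 3 \cos{\left(2 \theta \right)}\right) e^{- 2 \theta}}{4}.

For F(\theta) to be correct the identity F'(\theta) - f(\theta) = 0 must hold.
Check: d/d\theta[\frac{\left(3 \sin{\left(2 \theta \right)} + 3 \cos{\left(2 \theta \right)}\right) e^{- 2 \theta}}{4}] = - 3 e^{- 2 \theta} \sin{\left(2 \theta \right)} = f(\theta).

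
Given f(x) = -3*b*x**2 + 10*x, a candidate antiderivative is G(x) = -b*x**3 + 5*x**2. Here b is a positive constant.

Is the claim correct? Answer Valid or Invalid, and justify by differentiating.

d/dx[G] = -3*b*x**2 + 10*x
This equals f(x) exactly, so the claim holds.

Valid. The derivative of G reproduces f.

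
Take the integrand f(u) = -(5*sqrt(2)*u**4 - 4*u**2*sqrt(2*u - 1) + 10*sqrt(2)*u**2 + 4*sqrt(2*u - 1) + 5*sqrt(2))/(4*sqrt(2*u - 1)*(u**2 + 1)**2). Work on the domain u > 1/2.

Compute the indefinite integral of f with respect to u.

F(u) = -(5*sqrt(2)*u**2*sqrt(2*u - 1) + 4*u + 5*sqrt(2)*sqrt(2*u - 1))/(4*(u**2 + 1)) + C

A candidate is checked by its d/du: the result must match f(u).
Check: d/du[-(5*sqrt(2)*u**2*sqrt(2*u - 1) + 4*u + 5*sqrt(2)*sqrt(2*u - 1))/(4*(u**2 + 1))] = (-5*sqrt(2)*u**4 + 4*u**2*sqrt(2*u - 1) - 10*sqrt(2)*u**2 - 4*sqrt(2*u - 1) - 5*sqrt(2))/(4*u**4*sqrt(2*u - 1) + 8*u**2*sqrt(2*u - 1) + 4*sqrt(2*u - 1)), which equals f(u).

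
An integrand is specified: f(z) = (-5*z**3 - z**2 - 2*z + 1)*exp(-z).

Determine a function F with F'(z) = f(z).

An antiderivative is F(z) = (5*z**3 + 16*z**2 + 34*z + 33)*exp(-z).

f has the shape u'v + uv' for u = 5*z**3 + 16*z**2 + 34*z + 33 and v = exp(-z) — it is the derivative of the product u*v.
Check: d/dz[(5*z**3 + 16*z**2 + 34*z + 33)*exp(-z)] = (-5*z**3 - z**2 - 2*z + 1)*exp(-z) = f(z).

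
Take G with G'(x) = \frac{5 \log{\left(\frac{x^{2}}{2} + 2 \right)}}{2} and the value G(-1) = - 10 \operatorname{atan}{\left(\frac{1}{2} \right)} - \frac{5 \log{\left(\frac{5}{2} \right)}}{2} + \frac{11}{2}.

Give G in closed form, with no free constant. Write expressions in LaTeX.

For G(x) to be correct, d/dx[G] must agree with the stated G'(x) identically.
A general antiderivative is \frac{5 x \log{\left(\frac{x^{2}}{2} + 2 \right)}}{2} - 5 x + 10 \operatorname{atan}{\left(\frac{x}{2} \right)} + C.
The condition gives C = - 10 \operatorname{atan}{\left(\frac{1}{2} \right)} - \frac{5 \log{\left(\frac{5}{2} \right)}}{2} + \frac{11}{2} - (- 10 \operatorname{atan}{\left(\frac{1}{2} \right)} - \frac{5 \log{\left(\frac{5}{2} \right)}}{2} + 5) = \frac{1}{2}.
So G(x) = \frac{5 x \log{\left(\frac{x^{2}}{2} + 2 \right)}}{2} - 5 x + 10 \operatorname{atan}{\left(\frac{x}{2} \right)} + \frac{1}{2}.
Check: d/dx[\frac{5 x \log{\left(\frac{x^{2}}{2} + 2 \right)}}{2} - 5 x + 10 \operatorname{atan}{\left(\frac{x}{2} \right)} + \frac{1}{2}] = \frac{5 \log{\left(\frac{x^{2}}{2} + 2 \right)}}{2} = G'(x).

G(x) = \frac{5 x \log{\left(\frac{x^{2}}{2} + 2 \right)}}{2} - 5 x + 10 \operatorname{atan}{\left(\frac{x}{2} \right)} + \frac{1}{2}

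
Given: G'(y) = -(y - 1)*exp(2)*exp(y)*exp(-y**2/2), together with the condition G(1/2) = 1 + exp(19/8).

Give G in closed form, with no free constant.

G(y) = exp(2)*exp(y)*exp(-y**2/2) + 1

G'(y) matches the chain-rule pattern g'(h)*h' with inner function h(y) = -y**2/2 + y + 2; substituting u = h(y) collapses the integral.
A general antiderivative is exp(-y**2/2 + y + 2) + C.
The condition gives C = 1 + exp(19/8) - (exp(19/8)) = 1.
So G(y) = exp(2)*exp(y)*exp(-y**2/2) + 1.
Check: d/dy[exp(2)*exp(y)*exp(-y**2/2) + 1] = (-y*exp(2)*exp(y) + exp(2)*exp(y))*exp(-y**2/2), which equals G'(y).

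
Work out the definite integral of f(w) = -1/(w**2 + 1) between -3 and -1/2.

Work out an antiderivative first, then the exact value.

Recover f(w) by differentiating a candidate F(w); any mismatch rules it out.
F(w) = -atan(w) is an antiderivative of f.
Check: d/dw[-atan(w)] = -1/(w**2 + 1) = f(w).
F(-1/2) = atan(1/2); F(-3) = atan(3).
Integral = F(-1/2) - F(-3) = -atan(3) + atan(1/2).

Antiderivative: F(w) = -atan(w); value = -atan(3) + atan(1/2)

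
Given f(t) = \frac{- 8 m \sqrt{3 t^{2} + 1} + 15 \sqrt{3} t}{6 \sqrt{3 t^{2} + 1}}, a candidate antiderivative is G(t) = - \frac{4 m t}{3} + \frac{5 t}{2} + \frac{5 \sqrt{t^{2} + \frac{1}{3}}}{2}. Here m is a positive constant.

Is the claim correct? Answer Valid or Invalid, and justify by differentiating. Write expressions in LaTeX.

d/dt[G] = \frac{- 8 m \sqrt{3 t^{2} + 1} + 15 \sqrt{3} t + 15 \sqrt{3 t^{2} + 1}}{6 \sqrt{3 t^{2} + 1}}
d/dt[G] - f(t) = \frac{5}{2} != 0.

Invalid: d/dt[G] - f = \frac{5}{2}, which is not 0.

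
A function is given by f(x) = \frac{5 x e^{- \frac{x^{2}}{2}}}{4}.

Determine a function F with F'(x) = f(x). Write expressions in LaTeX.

An antiderivative is F(x) = - \frac{5 e^{- \frac{x^{2}}{2}}}{4}.

f matches the chain-rule pattern g'(h)*h' with inner function h(x) = - \frac{x^{2}}{2}; substituting u = h(x) collapses the integral.
Check: d/dx[- \frac{5 e^{- \frac{x^{2}}{2}}}{4}] = \frac{5 x e^{- \frac{x^{2}}{2}}}{4} = f(x).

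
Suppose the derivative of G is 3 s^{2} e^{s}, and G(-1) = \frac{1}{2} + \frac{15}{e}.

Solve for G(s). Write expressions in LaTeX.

Recognize the product-rule pattern: G'(s) = u'v + uv' with u = 3 s^{2} - 6 s + 6, v = e^{s}, so integration by parts undoes it.
A general antiderivative is \left(3 s^{2} - 6 s + 6\right) e^{s} + C.
The condition gives C = \frac{1}{2} + \frac{15}{e} - (\frac{15}{e}) = \frac{1}{2}.
So G(s) = \frac{6 s^{2} e^{s} - 12 s e^{s} + 12 e^{s} + 1}{2}.
Check: d/ds[\frac{6 s^{2} e^{s} - 12 s e^{s} + 12 e^{s} + 1}{2}] = 3 s^{2} e^{s} = G'(s).

G(s) = \frac{6 s^{2} e^{s} - 12 s e^{s} + 12 e^{s} + 1}{2}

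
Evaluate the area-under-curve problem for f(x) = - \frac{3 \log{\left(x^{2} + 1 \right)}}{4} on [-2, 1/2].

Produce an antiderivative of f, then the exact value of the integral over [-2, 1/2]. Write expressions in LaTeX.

Any candidate F(x) must reproduce f(x) exactly when differentiated.
F(x) = - \frac{3 x \log{\left(x^{2} + 1 \right)}}{4} + \frac{3 x}{2} - \frac{3 \operatorname{atan}{\left(x \right)}}{2} is an antiderivative of f.
Check: d/dx[- \frac{3 x \log{\left(x^{2} + 1 \right)}}{4} + \frac{3 x}{2} - \frac{3 \operatorname{atan}{\left(x \right)}}{2}] = - \frac{3 \log{\left(x^{2} + 1 \right)}}{4} = f(x).
F(1/2) = - \frac{3 \operatorname{atan}{\left(\frac{1}{2} \right)}}{2} - \frac{3 \log{\left(\frac{5}{4} \right)}}{8} + \frac{3}{4}; F(-2) = -3 + \frac{3 \operatorname{atan}{\left(2 \right)}}{2} + \frac{3 \log{\left(5 \right)}}{2}.
Integral = F(1/2) - F(-2) = - \frac{3 \log{\left(5 \right)}}{2} - \frac{3 \operatorname{atan}{\left(2 \right)}}{2} - \frac{3 \operatorname{atan}{\left(\frac{1}{2} \right)}}{2} - \frac{3 \log{\left(\frac{5}{4} \right)}}{8} + \frac{15}{4}.

Antiderivative: F(x) = - \frac{3 x \log{\left(x^{2} + 1 \right)}}{4} + \frac{3 x}{2} - \frac{3 \operatorname{atan}{\left(x \right)}}{2}; value = - \frac{3 \log{\left(5 \right)}}{2} - \frac{3 \operatorname{atan}{\left(2 \right)}}{2} - \frac{3 \operatorname{atan}{\left(\frac{1}{2} \right)}}{2} - \frac{3 \log{\left(\frac{5}{4} \right)}}{8} + \frac{15}{4}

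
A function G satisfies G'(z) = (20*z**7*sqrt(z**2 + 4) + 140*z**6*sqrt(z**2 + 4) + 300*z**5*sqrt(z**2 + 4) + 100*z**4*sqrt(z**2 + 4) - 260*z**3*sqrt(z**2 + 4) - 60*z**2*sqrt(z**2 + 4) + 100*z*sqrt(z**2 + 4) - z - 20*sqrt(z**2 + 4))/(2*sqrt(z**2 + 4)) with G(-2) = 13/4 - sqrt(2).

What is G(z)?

The proposed G(z) is checked by its d/dz: the result must match the given G'(z).
A general antiderivative is -sqrt(z**2 + 4)/2 + 5*(z**2 + 2*z - 1)**4/4 + C.
The condition gives C = 13/4 - sqrt(2) - (5/4 - sqrt(2)) = 2.
So G(z) = (-2*sqrt(z**2 + 4) + 5*(z**2 + 2*z - 1)**4 + 8)/4.
Check: d/dz[(-2*sqrt(z**2 + 4) + 5*(z**2 + 2*z - 1)**4 + 8)/4] = (20*z**7*sqrt(z**2 + 4) + 140*z**6*sqrt(z**2 + 4) + 300*z**5*sqrt(z**2 + 4) + 100*z**4*sqrt(z**2 + 4) - 260*z**3*sqrt(z**2 + 4) - 60*z**2*sqrt(z**2 + 4) + 100*z*sqrt(z**2 + 4) - z - 20*sqrt(z**2 + 4))/(2*sqrt(z**2 + 4)) = G'(z).

G(z) = (-2*sqrt(z**2 + 4) + 5*(z**2 + 2*z - 1)**4 + 8)/4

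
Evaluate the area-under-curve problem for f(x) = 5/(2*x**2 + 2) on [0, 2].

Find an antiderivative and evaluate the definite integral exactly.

For F(x) to be correct the identity F'(x) - f(x) = 0 must hold.
F(x) = 5*atan(x)/2 is an antiderivative of f.
Check: d/dx[5*atan(x)/2] = 5/(2*x**2 + 2) = f(x).
F(2) = 5*atan(2)/2; F(0) = 0.
Integral = F(2) - F(0) = 5*atan(2)/2.

Antiderivative: F(x) = 5*atan(x)/2; value = 5*atan(2)/2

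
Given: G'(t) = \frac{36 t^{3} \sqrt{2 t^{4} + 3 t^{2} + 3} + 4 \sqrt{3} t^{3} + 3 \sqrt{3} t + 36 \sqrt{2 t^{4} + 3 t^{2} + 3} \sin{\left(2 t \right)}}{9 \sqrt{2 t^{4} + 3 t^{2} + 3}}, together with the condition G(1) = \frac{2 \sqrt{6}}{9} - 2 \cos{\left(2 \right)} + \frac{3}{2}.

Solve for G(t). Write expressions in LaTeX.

G(t) = \frac{\sqrt{3} \left(6 \sqrt{3} t^{4} + 2 \sqrt{2 t^{4} + 3 t^{2} + 3} - 12 \sqrt{3} \cos{\left(2 t \right)} + 3 \sqrt{3}\right)}{18}

A first test for any G(t): its t-derivative must equal the given G'(t).
A general antiderivative is t^{4} + \frac{\sqrt{\frac{2 t^{4}}{3} + t^{2} + 1}}{3} - 2 \cos{\left(2 t \right)} + C.
The condition gives C = \frac{2 \sqrt{6}}{9} - 2 \cos{\left(2 \right)} + \frac{3}{2} - (\frac{2 \sqrt{6}}{9} - 2 \cos{\left(2 \right)} + 1) = \frac{1}{2}.
So G(t) = \frac{\sqrt{3} \left(6 \sqrt{3} t^{4} + 2 \sqrt{2 t^{4} + 3 t^{2} + 3} - 12 \sqrt{3} \cos{\left(2 t \right)} + 3 \sqrt{3}\right)}{18}.
Check: d/dt[\frac{\sqrt{3} \left(6 \sqrt{3} t^{4} + 2 \sqrt{2 t^{4} + 3 t^{2} + 3} - 12 \sqrt{3} \cos{\left(2 t \right)} + 3 \sqrt{3}\right)}{18}] = \frac{36 t^{3} \sqrt{2 t^{4} + 3 t^{2} + 3} + 4 \sqrt{3} t^{3} + 3 \sqrt{3} t + 36 \sqrt{2 t^{4} + 3 t^{2} + 3} \sin{\left(2 t \right)}}{9 \sqrt{2 t^{4} + 3 t^{2} + 3}} = G'(t).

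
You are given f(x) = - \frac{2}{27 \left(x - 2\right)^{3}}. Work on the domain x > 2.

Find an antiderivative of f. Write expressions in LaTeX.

A first test for any F(x): its x-derivative must equal f(x) identically.
Check: d/dx[\frac{1}{27 \left(x - 2\right)^{2}}] = - \frac{2}{27 x^{3} - 162 x^{2} + 324 x - 216}, which equals f(x).

An antiderivative is F(x) = \frac{1}{27 \left(x - 2\right)^{2}}.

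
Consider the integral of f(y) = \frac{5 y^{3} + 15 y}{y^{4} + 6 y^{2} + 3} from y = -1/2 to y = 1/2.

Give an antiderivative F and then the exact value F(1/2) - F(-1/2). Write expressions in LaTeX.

Antiderivative: F(y) = \frac{5 \log{\left(\frac{y^{4}}{3} + 2 y^{2} + 1 \right)}}{4}; value = 0

f matches the chain-rule pattern g'(h)*h' with inner function h(y) = \frac{y^{4}}{3} + 2 y^{2} + 1; substituting u = h(y) collapses the integral.
F(y) = \frac{5 \log{\left(\frac{y^{4}}{3} + 2 y^{2} + 1 \right)}}{4} is an antiderivative of f.
Check: d/dy[\frac{5 \log{\left(\frac{y^{4}}{3} + 2 y^{2} + 1 \right)}}{4}] = \frac{5 y^{3} + 15 y}{y^{4} + 6 y^{2} + 3} = f(y).
F(1/2) = \frac{5 \log{\left(\frac{73}{48} \right)}}{4}; F(-1/2) = \frac{5 \log{\left(\frac{73}{48} \right)}}{4}.
Integral = F(1/2) - F(-1/2) = 0.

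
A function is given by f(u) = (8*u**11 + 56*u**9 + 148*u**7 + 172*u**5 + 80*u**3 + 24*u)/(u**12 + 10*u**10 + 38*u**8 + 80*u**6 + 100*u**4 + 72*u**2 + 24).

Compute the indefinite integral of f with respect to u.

Recover f(u) by differentiating a candidate F(u); any mismatch rules it out.
Check: d/du[2*log(u**4/3 + 2*u**2 + 2) + 3/(u**4 + 2*u**2 + 2)] = (8*u**11 + 56*u**9 + 148*u**7 + 172*u**5 + 80*u**3 + 24*u)/(u**12 + 10*u**10 + 38*u**8 + 80*u**6 + 100*u**4 + 72*u**2 + 24) = f(u).

F(u) = 2*log(u**4/3 + 2*u**2 + 2) + 3/(u**4 + 2*u**2 + 2) + C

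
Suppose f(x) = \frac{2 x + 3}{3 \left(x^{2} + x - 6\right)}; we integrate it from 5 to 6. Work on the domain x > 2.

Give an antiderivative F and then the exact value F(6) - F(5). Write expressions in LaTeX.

Antiderivative: F(x) = \frac{7 \log{\left(x - 2 \right)}}{15} + \frac{\log{\left(x + 3 \right)}}{5}; value = - \frac{7 \log{\left(3 \right)}}{15} - \frac{\log{\left(8 \right)}}{5} + \frac{\log{\left(9 \right)}}{5} + \frac{7 \log{\left(4 \right)}}{15}

The denominator factors as 3 \left(x - 2\right) \left(x + 3\right); partial fractions split f into directly integrable pieces: \frac{1}{5 \left(x + 3\right)} + \frac{7}{15 \left(x - 2\right)}.
F(x) = \frac{7 \log{\left(x - 2 \right)}}{15} + \frac{\log{\left(x + 3 \right)}}{5} is an antiderivative of f.
Check: d/dx[\frac{7 \log{\left(x - 2 \right)}}{15} + \frac{\log{\left(x + 3 \right)}}{5}] = \frac{2 x + 3}{3 x^{2} + 3 x - 18}, which equals f(x).
F(6) = \frac{\log{\left(9 \right)}}{5} + \frac{7 \log{\left(4 \right)}}{15}; F(5) = \frac{\log{\left(8 \right)}}{5} + \frac{7 \log{\left(3 \right)}}{15}.
Integral = F(6) - F(5) = - \frac{7 \log{\left(3 \right)}}{15} - \frac{\log{\left(8 \right)}}{5} + \frac{\log{\left(9 \right)}}{5} + \frac{7 \log{\left(4 \right)}}{15}.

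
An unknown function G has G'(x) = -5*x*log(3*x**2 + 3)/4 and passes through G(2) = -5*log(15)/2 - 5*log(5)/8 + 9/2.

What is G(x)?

Whatever form G(x) takes, its d/dx must return the stated G'(x).
A general antiderivative is -5*x**2*log(3*x**2 + 3)/8 + 5*x**2/8 - 5*log(x**2 + 1)/8 + C.
The condition gives C = -5*log(15)/2 - 5*log(5)/8 + 9/2 - (-5*log(15)/2 - 5*log(5)/8 + 5/2) = 2.
So G(x) = -(5*x**2*log(3*x**2 + 3) - 5*x**2 + 5*log(x**2 + 1) - 16)/8.
Check: d/dx[-(5*x**2*log(3*x**2 + 3) - 5*x**2 + 5*log(x**2 + 1) - 16)/8] = -5*x*log(x**2 + 1)/4 - 5*x*log(3)/4, which equals G'(x).

G(x) = -(5*x**2*log(3*x**2 + 3) - 5*x**2 + 5*log(x**2 + 1) - 16)/8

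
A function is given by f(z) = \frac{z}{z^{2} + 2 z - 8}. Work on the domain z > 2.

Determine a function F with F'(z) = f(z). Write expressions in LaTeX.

An antiderivative is F(z) = \frac{\log{\left(z - 2 \right)} + 2 \log{\left(z + 4 \right)}}{3}.

The denominator factors as \left(z - 2\right) \left(z + 4\right); partial fractions split f into directly integrable pieces: \frac{2}{3 \left(z + 4\right)} + \frac{1}{3 \left(z - 2\right)}.
Check: d/dz[\frac{\log{\left(z - 2 \right)} + 2 \log{\left(z + 4 \right)}}{3}] = \frac{z}{z^{2} + 2 z - 8} = f(z).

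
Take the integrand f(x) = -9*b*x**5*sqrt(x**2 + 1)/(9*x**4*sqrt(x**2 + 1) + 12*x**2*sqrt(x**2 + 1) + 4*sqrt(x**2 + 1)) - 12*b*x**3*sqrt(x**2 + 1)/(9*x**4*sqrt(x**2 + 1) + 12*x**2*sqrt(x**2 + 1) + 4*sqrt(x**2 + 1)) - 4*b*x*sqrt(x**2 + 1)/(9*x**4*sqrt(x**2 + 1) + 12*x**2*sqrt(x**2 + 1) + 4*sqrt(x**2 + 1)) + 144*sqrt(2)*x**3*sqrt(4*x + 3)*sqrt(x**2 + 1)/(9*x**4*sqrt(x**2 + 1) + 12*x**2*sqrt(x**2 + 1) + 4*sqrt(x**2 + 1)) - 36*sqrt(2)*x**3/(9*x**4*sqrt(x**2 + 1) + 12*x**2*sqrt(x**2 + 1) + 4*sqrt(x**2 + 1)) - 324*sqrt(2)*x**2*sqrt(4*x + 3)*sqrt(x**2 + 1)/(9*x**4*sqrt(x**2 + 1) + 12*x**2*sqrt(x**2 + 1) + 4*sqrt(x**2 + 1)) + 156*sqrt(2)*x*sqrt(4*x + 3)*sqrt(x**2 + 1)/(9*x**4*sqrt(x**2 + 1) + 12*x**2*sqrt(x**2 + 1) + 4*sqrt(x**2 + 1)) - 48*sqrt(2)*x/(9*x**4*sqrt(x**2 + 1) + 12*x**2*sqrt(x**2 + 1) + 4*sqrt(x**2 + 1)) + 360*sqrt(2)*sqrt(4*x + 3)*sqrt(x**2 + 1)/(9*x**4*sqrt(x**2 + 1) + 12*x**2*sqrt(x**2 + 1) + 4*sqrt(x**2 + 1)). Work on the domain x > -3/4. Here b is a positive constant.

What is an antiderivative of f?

Integrate term by term and add the pieces.
Check: d/dx[-(3*b*x**4 + 2*b*x**2 - 192*sqrt(2)*x**2*sqrt(4*x + 3) - 288*sqrt(2)*x*sqrt(4*x + 3) - 108*sqrt(2)*sqrt(4*x + 3) - 24*sqrt(2)*sqrt(x**2 + 1))/(2*(3*x**2 + 2))] = (-9*b*x**5*sqrt(4*x + 3)*sqrt(x**2 + 1) - 12*b*x**3*sqrt(4*x + 3)*sqrt(x**2 + 1) - 4*b*x*sqrt(4*x + 3)*sqrt(x**2 + 1) + 576*sqrt(2)*x**4*sqrt(x**2 + 1) - 36*sqrt(2)*x**3*sqrt(4*x + 3) - 864*sqrt(2)*x**3*sqrt(x**2 + 1) - 348*sqrt(2)*x**2*sqrt(x**2 + 1) - 48*sqrt(2)*x*sqrt(4*x + 3) + 1908*sqrt(2)*x*sqrt(x**2 + 1) + 1080*sqrt(2)*sqrt(x**2 + 1))/(9*x**4*sqrt(4*x + 3)*sqrt(x**2 + 1) + 12*x**2*sqrt(4*x + 3)*sqrt(x**2 + 1) + 4*sqrt(4*x + 3)*sqrt(x**2 + 1)), which equals f(x).

An antiderivative is F(x) = -(3*b*x**4 + 2*b*x**2 - 192*sqrt(2)*x**2*sqrt(4*x + 3) - 288*sqrt(2)*x*sqrt(4*x + 3) - 108*sqrt(2)*sqrt(4*x + 3) - 24*sqrt(2)*sqrt(x**2 + 1))/(2*(3*x**2 + 2)).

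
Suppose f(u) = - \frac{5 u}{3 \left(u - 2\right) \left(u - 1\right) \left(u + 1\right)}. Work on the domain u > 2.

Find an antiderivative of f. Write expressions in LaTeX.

An antiderivative is F(u) = - \frac{10 \log{\left(u - 2 \right)}}{9} + \frac{5 \log{\left(u - 1 \right)}}{6} + \frac{5 \log{\left(u + 1 \right)}}{18}.

The denominator factors as 3 \left(u - 2\right) \left(u - 1\right) \left(u + 1\right); partial fractions split f into directly integrable pieces: \frac{5}{18 \left(u + 1\right)} + \frac{5}{6 \left(u - 1\right)} - \frac{10}{9 \left(u - 2\right)}.
Check: d/du[- \frac{10 \log{\left(u - 2 \right)}}{9} + \frac{5 \log{\left(u - 1 \right)}}{6} + \frac{5 \log{\left(u + 1 \right)}}{18}] = - \frac{5 u}{3 u^{3} - 6 u^{2} - 3 u + 6}, which equals f(u).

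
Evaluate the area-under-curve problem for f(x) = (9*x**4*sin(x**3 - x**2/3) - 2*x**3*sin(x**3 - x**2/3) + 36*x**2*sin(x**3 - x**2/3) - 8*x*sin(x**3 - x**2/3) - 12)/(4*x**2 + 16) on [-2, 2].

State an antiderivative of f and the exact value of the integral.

Since d/dx undoes antidifferentiation here, F'(x) = f(x) is required of F(x).
F(x) = 3*(-cos(x**3 - x**2/3) - 2*atan(x/2))/4 is an antiderivative of f.
Check: d/dx[3*(-cos(x**3 - x**2/3) - 2*atan(x/2))/4] = (9*x**4*sin(x**3 - x**2/3) - 2*x**3*sin(x**3 - x**2/3) + 36*x**2*sin(x**3 - x**2/3) - 8*x*sin(x**3 - x**2/3) - 12)/(4*x**2 + 16) = f(x).
F(2) = -3*pi/8 - 3*cos(20/3)/4; F(-2) = -3*cos(28/3)/4 + 3*pi/8.
Integral = F(2) - F(-2) = -3*pi/4 + 3*cos(28/3)/4 - 3*cos(20/3)/4.

Antiderivative: F(x) = 3*(-cos(x**3 - x**2/3) - 2*atan(x/2))/4; value = -3*pi/4 + 3*cos(28/3)/4 - 3*cos(20/3)/4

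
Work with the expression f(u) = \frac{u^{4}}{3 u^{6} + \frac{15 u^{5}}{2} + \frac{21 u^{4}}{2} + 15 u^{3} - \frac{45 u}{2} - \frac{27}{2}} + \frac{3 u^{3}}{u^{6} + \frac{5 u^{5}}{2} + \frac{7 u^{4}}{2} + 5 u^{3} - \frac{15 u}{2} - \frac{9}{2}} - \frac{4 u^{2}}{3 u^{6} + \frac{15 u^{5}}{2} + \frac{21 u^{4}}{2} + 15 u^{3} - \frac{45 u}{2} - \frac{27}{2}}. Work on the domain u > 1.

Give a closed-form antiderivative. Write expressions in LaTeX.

An antiderivative is F(u) = \frac{21 u \log{\left(u - 1 \right)} - 1505 u \log{\left(u + 1 \right)} + 1464 u \log{\left(u + \frac{3}{2} \right)} + 10 u \log{\left(u^{2} + 3 \right)} + 130 \sqrt{3} u \operatorname{atan}{\left(\frac{\sqrt{3} u}{3} \right)} + 21 \log{\left(u - 1 \right)} - 1505 \log{\left(u + 1 \right)} + 1464 \log{\left(u + \frac{3}{2} \right)} + 10 \log{\left(u^{2} + 3 \right)} + 130 \sqrt{3} \operatorname{atan}{\left(\frac{\sqrt{3} u}{3} \right)} - 420}{420 \left(u + 1\right)}.

Factor the denominator (3 \left(u - 1\right) \left(u + 1\right)^{2} \left(2 u + 3\right) \left(u^{2} + 3\right)) and decompose: f = \frac{2 u + 39}{42 \left(u^{2} + 3\right)} + \frac{244}{35 \left(2 u + 3\right)} - \frac{43}{12 \left(u + 1\right)} + \frac{1}{\left(u + 1\right)^{2}} + \frac{1}{20 \left(u - 1\right)}; each piece integrates to a log, atan, or power term.
Check: d/du[\frac{21 u \log{\left(u - 1 \right)} - 1505 u \log{\left(u + 1 \right)} + 1464 u \log{\left(u + \frac{3}{2} \right)} + 10 u \log{\left(u^{2} + 3 \right)} + 130 \sqrt{3} u \operatorname{atan}{\left(\frac{\sqrt{3} u}{3} \right)} + 21 \log{\left(u - 1 \right)} - 1505 \log{\left(u + 1 \right)} + 1464 \log{\left(u + \frac{3}{2} \right)} + 10 \log{\left(u^{2} + 3 \right)} + 130 \sqrt{3} \operatorname{atan}{\left(\frac{\sqrt{3} u}{3} \right)} - 420}{420 \left(u + 1\right)}] = \frac{2 u^{4} + 18 u^{3} - 8 u^{2}}{6 u^{6} + 15 u^{5} + 21 u^{4} + 30 u^{3} - 45 u - 27}, which equals f(u).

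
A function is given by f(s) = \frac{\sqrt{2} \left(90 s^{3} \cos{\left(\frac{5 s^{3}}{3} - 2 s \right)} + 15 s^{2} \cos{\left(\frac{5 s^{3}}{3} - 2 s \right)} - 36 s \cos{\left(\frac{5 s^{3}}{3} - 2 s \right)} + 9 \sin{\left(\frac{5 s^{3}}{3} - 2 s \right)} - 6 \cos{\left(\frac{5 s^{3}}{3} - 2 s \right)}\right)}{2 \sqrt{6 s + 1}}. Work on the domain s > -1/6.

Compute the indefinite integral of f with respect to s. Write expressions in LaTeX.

F(s) = 3 \sqrt{3 s + \frac{1}{2}} \sin{\left(\frac{5 s^{3}}{3} - 2 s \right)} + C

Recognize the product-rule pattern: f = u'v + uv' with u = 3 \sqrt{3 s + \frac{1}{2}}, v = \sin{\left(\frac{5 s^{3}}{3} - 2 s \right)}, so integration by parts undoes it.
Check: d/ds[3 \sqrt{3 s + \frac{1}{2}} \sin{\left(\frac{5 s^{3}}{3} - 2 s \right)}] = \frac{\sqrt{2} \left(90 s^{3} \cos{\left(\frac{5 s^{3}}{3} - 2 s \right)} + 15 s^{2} \cos{\left(\frac{5 s^{3}}{3} - 2 s \right)} - 36 s \cos{\left(\frac{5 s^{3}}{3} - 2 s \right)} + 9 \sin{\left(\frac{5 s^{3}}{3} - 2 s \right)} - 6 \cos{\left(\frac{5 s^{3}}{3} - 2 s \right)}\right)}{2 \sqrt{6 s + 1}} = f(s).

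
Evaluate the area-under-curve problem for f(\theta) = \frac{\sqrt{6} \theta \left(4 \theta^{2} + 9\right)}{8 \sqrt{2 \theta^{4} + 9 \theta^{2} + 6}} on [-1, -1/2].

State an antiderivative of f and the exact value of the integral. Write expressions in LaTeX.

Antiderivative: F(\theta) = \frac{\sqrt{6} \sqrt{2 \theta^{4} + 9 \theta^{2} + 6}}{8}; value = - \frac{\sqrt{102}}{8} + \frac{\sqrt{201}}{16}

The substitution u = \frac{\theta^{4}}{3} + \frac{3 \theta^{2}}{2} + 1 works: f is exactly (dF/du)*(du/d\theta) for that inner function.
F(\theta) = \frac{\sqrt{6} \sqrt{2 \theta^{4} + 9 \theta^{2} + 6}}{8} is an antiderivative of f.
Check: d/d\theta[\frac{\sqrt{6} \sqrt{2 \theta^{4} + 9 \theta^{2} + 6}}{8}] = \frac{4 \sqrt{6} \theta^{3} + 9 \sqrt{6} \theta}{8 \sqrt{2 \theta^{4} + 9 \theta^{2} + 6}}, which equals f(\theta).
F(-1/2) = \frac{\sqrt{201}}{16}; F(-1) = \frac{\sqrt{102}}{8}.
Integral = F(-1/2) - F(-1) = - \frac{\sqrt{102}}{8} + \frac{\sqrt{201}}{16}.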